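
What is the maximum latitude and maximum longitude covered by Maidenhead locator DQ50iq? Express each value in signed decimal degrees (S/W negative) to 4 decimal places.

70.7083, -109.2500

Field D=3, Q=16: +3·20° lon, +16·10° lat → SW at lon -120°, lat 70°.
Square 5, 0: +5·2° lon, +0·1° lat → SW at lon -110°, lat 70°.
Subsquare i=8, q=16: +8·0.0833333° lon, +16·0.0416667° lat → SW at lon -109.333°, lat 70.6667°.
Cell spans 0.0833333° lon × 0.0416667° lat. NE corner is SW corner plus one full cell.
latitude 70.7083, longitude -109.2500.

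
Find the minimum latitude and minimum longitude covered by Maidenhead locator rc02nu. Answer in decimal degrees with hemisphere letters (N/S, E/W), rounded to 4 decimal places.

67.1667° S, 161.0833° E

Field R=17, C=2: +17·20° lon, +2·10° lat → SW at lon 160°, lat -70°.
Square 0, 2: +0·2° lon, +2·1° lat → SW at lon 160°, lat -68°.
Subsquare n=13, u=20: +13·0.0833333° lon, +20·0.0416667° lat → SW at lon 161.083°, lat -67.1667°.
latitude 67.1667° S, longitude 161.0833° E.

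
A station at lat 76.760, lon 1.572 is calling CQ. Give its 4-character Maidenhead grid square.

JQ06

Add 180° to longitude and 90° to latitude: 181.57, 166.76.
Field (20°×10°, letters A–R): lon ⌊181.57/20⌋ = 9 → J; lat ⌊166.76/10⌋ = 16 → Q.
Square (2°×1°, digits 0–9): lon ⌊1.57/2⌋ = 0; lat ⌊6.76/1⌋ = 6.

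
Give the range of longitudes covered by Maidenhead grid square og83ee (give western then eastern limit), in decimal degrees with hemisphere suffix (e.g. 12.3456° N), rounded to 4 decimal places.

116.3333° E, 116.4167° E

Field O=14, G=6: +14·20° lon, +6·10° lat → SW at lon 100°, lat -30°.
Square 8, 3: +8·2° lon, +3·1° lat → SW at lon 116°, lat -27°.
Subsquare e=4, e=4: +4·0.0833333° lon, +4·0.0416667° lat → SW at lon 116.333°, lat -26.8333°.
Cell spans 0.0833333° lon × 0.0416667° lat.
west 116.3333° E, east 116.4167° E.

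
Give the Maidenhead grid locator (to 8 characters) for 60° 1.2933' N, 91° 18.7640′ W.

Add 180° to longitude and 90° to latitude: 88.68727, 150.02156.
Field: 88.68727/20 → 4 → E, 150.02156/10 → 15 → P; chars EP.
Square: 8.68727/2 → 4, 0.02156/1 → 0; chars 40.
Subsquare: 0.68727/0.0833333 → 8 → i, 0.02156/0.0416667 → 0 → a; chars ia.
Extended square: 0.02060/0.00833333 → 2, 0.02156/0.00416667 → 5; chars 25.

EP40ia25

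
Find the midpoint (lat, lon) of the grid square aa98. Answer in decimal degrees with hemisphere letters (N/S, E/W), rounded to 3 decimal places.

81.500° S, 161.000° W

Field A=0, A=0: +0·20° lon, +0·10° lat → SW at lon -180°, lat -90°.
Square 9, 8: +9·2° lon, +8·1° lat → SW at lon -162°, lat -82°.
Cell spans 2° lon × 1° lat. Centre is SW corner plus half of each.
latitude 81.500° S, longitude 161.000° W.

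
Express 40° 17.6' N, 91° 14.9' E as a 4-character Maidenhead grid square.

Shift to the Maidenhead origin (180°W, 90°S): lon 271.25, lat 130.29.
Field: lon ⌊271.25/20⌋ = 13 → N; lat ⌊130.29/10⌋ = 13 → N.
Square: lon ⌊11.25/2⌋ = 5; lat ⌊0.29/1⌋ = 0.

NN50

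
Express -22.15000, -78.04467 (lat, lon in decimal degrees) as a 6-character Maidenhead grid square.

FG07xu

Add 180° to longitude and 90° to latitude: 101.9553, 67.8500.
Field (20°×10°, letters A–R): lon ⌊101.9553/20⌋ = 5 → F; lat ⌊67.8500/10⌋ = 6 → G.
Square (2°×1°, digits 0–9): lon ⌊1.9553/2⌋ = 0; lat ⌊7.8500/1⌋ = 7.
Subsquare (5′×2.5′, letters a–x): lon ⌊1.9553/0.0833333⌋ = 23 → x; lat ⌊0.8500/0.0416667⌋ = 20 → u.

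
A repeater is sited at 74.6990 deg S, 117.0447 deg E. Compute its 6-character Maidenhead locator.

OB85mh

Add 180° to longitude and 90° to latitude: 297.0447, 15.3010.
Field: 297.0447/20 → 14 → O, 15.3010/10 → 1 → B; chars OB.
Square: 17.0447/2 → 8, 5.3010/1 → 5; chars 85.
Subsquare: 1.0447/0.0833333 → 12 → m, 0.3010/0.0416667 → 7 → h; chars mh.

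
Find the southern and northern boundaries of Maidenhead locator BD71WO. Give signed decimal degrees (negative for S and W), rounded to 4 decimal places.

-58.4167, -58.3750

Field B=1, D=3: +1·20° lon, +3·10° lat → SW at lon -160°, lat -60°.
Square 7, 1: +7·2° lon, +1·1° lat → SW at lon -146°, lat -59°.
Subsquare w=22, o=14: +22·0.0833333° lon, +14·0.0416667° lat → SW at lon -144.167°, lat -58.4167°.
Cell spans 0.0833333° lon × 0.0416667° lat.
south -58.4167, north -58.3750.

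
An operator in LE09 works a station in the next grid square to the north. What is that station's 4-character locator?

Latitude square 9; +1 → 10, wraps to 0, carry into field.
Latitude field E = 4; +1 → 5 = F.
The longitude characters are unchanged.

LF00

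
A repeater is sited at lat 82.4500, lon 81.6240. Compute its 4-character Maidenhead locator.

Add 180° to longitude and 90° to latitude: 261.62, 172.45.
Field (20°×10°, letters A–R): lon ⌊261.62/20⌋ = 13 → N; lat ⌊172.45/10⌋ = 17 → R.
Square (2°×1°, digits 0–9): lon ⌊1.62/2⌋ = 0; lat ⌊2.45/1⌋ = 2.

NR02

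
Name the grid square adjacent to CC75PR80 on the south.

Latitude extended square 0; −1 → -1, wraps to 9, carry into subsquare.
Latitude subsquare r = 17; −1 → 16 = q.
The longitude characters are unchanged.

CC75pq89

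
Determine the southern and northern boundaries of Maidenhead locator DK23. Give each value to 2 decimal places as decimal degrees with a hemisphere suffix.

Field D=3, K=10: +3·20° lon, +10·10° lat → SW at lon -120°, lat 10°.
Square 2, 3: +2·2° lon, +3·1° lat → SW at lon -116°, lat 13°.
Cell spans 2° lon × 1° lat.
south 13.00° N, north 14.00° N.

13.00° N, 14.00° N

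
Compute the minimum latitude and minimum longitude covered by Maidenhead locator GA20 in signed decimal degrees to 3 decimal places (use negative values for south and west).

-90.000, -56.000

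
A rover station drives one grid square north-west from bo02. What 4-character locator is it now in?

AO93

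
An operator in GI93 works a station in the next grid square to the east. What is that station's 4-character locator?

Longitude square 9; +1 → 10, wraps to 0, carry into field.
Longitude field G = 6; +1 → 7 = H.
The latitude characters are unchanged.

HI03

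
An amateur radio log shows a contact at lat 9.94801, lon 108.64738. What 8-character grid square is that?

OJ49hw77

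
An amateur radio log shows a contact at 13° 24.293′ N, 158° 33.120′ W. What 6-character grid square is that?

Offset from 180°W / 90°S: lon 21.4480°, lat 103.4049°.
Field: 21.4480/20 → 1 → B, 103.4049/10 → 10 → K; chars BK.
Square: 1.4480/2 → 0, 3.4049/1 → 3; chars 03.
Subsquare: 1.4480/0.0833333 → 17 → r, 0.4049/0.0416667 → 9 → j; chars rj.

BK03rj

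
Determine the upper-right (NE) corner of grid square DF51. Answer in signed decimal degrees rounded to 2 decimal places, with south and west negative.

Field D=3, F=5: +3·20° lon, +5·10° lat → SW at lon -120°, lat -40°.
Square 5, 1: +5·2° lon, +1·1° lat → SW at lon -110°, lat -39°.
Cell spans 2° lon × 1° lat. NE corner is SW corner plus one full cell.
latitude -38.00, longitude -108.00.

-38.00, -108.00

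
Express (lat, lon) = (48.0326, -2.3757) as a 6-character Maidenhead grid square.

Add 180° to longitude and 90° to latitude: 177.6243, 138.0326.
Field: lon ⌊177.6243/20⌋ = 8 → I; lat ⌊138.0326/10⌋ = 13 → N.
Square: lon ⌊17.6243/2⌋ = 8; lat ⌊8.0326/1⌋ = 8.
Subsquare: lon ⌊1.6243/0.0833333⌋ = 19 → t; lat ⌊0.0326/0.0416667⌋ = 0 → a.

IN88ta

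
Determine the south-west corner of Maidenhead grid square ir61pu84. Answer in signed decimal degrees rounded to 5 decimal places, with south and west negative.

81.85000, -6.68333

Field I=8, R=17: +8·20° lon, +17·10° lat → SW at lon -20°, lat 80°.
Square 6, 1: +6·2° lon, +1·1° lat → SW at lon -8°, lat 81°.
Subsquare p=15, u=20: +15·0.0833333° lon, +20·0.0416667° lat → SW at lon -6.75°, lat 81.8333°.
Extended square 8, 4: +8·0.00833333° lon, +4·0.00416667° lat → SW at lon -6.68333°, lat 81.85°.
latitude 81.85000, longitude -6.68333.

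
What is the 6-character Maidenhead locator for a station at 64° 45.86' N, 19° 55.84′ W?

IP04as

Offset from 180°W / 90°S: lon 160.0693°, lat 154.7643°.
Field (20°×10°, letters A–R): 160.0693/20 → 8 → I, 154.7643/10 → 15 → P; chars IP.
Square (2°×1°, digits 0–9): 0.0693/2 → 0, 4.7643/1 → 4; chars 04.
Subsquare (5′×2.5′, letters a–x): 0.0693/0.0833333 → 0 → a, 0.7643/0.0416667 → 18 → s; chars as.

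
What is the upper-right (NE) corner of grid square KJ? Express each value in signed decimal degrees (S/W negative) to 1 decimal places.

Field K=10, J=9: +10·20° lon, +9·10° lat → SW at lon 20°, lat 0°.
Cell spans 20° lon × 10° lat. NE corner is SW corner plus one full cell.
latitude 10.0, longitude 40.0.

10.0, 40.0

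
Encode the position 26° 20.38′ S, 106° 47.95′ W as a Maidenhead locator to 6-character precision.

Shift to the Maidenhead origin (180°W, 90°S): lon 73.2008, lat 63.6603.
Field: lon ⌊73.2008/20⌋ = 3 → D; lat ⌊63.6603/10⌋ = 6 → G.
Square: lon ⌊13.2008/2⌋ = 6; lat ⌊3.6603/1⌋ = 3.
Subsquare: lon ⌊1.2008/0.0833333⌋ = 14 → o; lat ⌊0.6603/0.0416667⌋ = 15 → p.

DG63op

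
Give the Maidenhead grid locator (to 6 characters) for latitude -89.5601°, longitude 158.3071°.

QA90dk

Shift to the Maidenhead origin (180°W, 90°S): lon 338.3071, lat 0.4399.
Field: 338.3071/20 → 16 → Q, 0.4399/10 → 0 → A; chars QA.
Square: 18.3071/2 → 9, 0.4399/1 → 0; chars 90.
Subsquare: 0.3071/0.0833333 → 3 → d, 0.4399/0.0416667 → 10 → k; chars dk.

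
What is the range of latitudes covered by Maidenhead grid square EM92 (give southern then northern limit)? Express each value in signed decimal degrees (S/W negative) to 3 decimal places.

32.000, 33.000

Field E=4, M=12: +4·20° lon, +12·10° lat → SW at lon -100°, lat 30°.
Square 9, 2: +9·2° lon, +2·1° lat → SW at lon -82°, lat 32°.
Cell spans 2° lon × 1° lat.
south 32.000, north 33.000.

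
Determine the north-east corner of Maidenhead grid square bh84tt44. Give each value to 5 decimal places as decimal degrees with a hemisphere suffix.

15.18750° S, 142.37500° W

Field B=1, H=7: +1·20° lon, +7·10° lat → SW at lon -160°, lat -20°.
Square 8, 4: +8·2° lon, +4·1° lat → SW at lon -144°, lat -16°.
Subsquare t=19, t=19: +19·0.0833333° lon, +19·0.0416667° lat → SW at lon -142.417°, lat -15.2083°.
Extended square 4, 4: +4·0.00833333° lon, +4·0.00416667° lat → SW at lon -142.383°, lat -15.1917°.
Cell spans 0.00833333° lon × 0.00416667° lat. NE corner is SW corner plus one full cell.
latitude 15.18750° S, longitude 142.37500° W.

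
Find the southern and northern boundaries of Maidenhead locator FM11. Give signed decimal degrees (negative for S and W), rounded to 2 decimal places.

31.00, 32.00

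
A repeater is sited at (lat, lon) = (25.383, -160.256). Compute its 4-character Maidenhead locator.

AL95

Offset from 180°W / 90°S: lon 19.74°, lat 115.38°.
Field: 19.74/20 → 0 → A, 115.38/10 → 11 → L; chars AL.
Square: 19.74/2 → 9, 5.38/1 → 5; chars 95.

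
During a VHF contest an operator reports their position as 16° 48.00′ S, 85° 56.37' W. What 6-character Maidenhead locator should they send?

EH73ae

Shift to the Maidenhead origin (180°W, 90°S): lon 94.0605, lat 73.2000.
Field (20°×10°, letters A–R): 94.0605/20 → 4 → E, 73.2000/10 → 7 → H; chars EH.
Square (2°×1°, digits 0–9): 14.0605/2 → 7, 3.2000/1 → 3; chars 73.
Subsquare (5′×2.5′, letters a–x): 0.0605/0.0833333 → 0 → a, 0.2000/0.0416667 → 4 → e; chars ae.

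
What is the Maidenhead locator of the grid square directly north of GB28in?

GB28io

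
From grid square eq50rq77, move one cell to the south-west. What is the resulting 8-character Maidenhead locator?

EQ50rq66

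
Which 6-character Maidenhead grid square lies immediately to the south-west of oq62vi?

OQ62uh

Longitude subsquare v = 21; −1 → 20 = u.
Latitude subsquare i = 8; −1 → 7 = h.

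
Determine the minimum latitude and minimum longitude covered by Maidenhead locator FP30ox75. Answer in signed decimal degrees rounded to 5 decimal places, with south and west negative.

Field F=5, P=15: +5·20° lon, +15·10° lat → SW at lon -80°, lat 60°.
Square 3, 0: +3·2° lon, +0·1° lat → SW at lon -74°, lat 60°.
Subsquare o=14, x=23: +14·0.0833333° lon, +23·0.0416667° lat → SW at lon -72.8333°, lat 60.9583°.
Extended square 7, 5: +7·0.00833333° lon, +5·0.00416667° lat → SW at lon -72.775°, lat 60.9792°.
latitude 60.97917, longitude -72.77500.

60.97917, -72.77500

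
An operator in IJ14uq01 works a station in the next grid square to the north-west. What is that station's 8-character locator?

IJ14tq92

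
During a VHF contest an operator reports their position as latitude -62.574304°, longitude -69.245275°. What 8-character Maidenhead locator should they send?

Add 180° to longitude and 90° to latitude: 110.75472, 27.42570.
Field (20°×10°, letters A–R): lon ⌊110.75472/20⌋ = 5 → F; lat ⌊27.42570/10⌋ = 2 → C.
Square (2°×1°, digits 0–9): lon ⌊10.75472/2⌋ = 5; lat ⌊7.42570/1⌋ = 7.
Subsquare (5′×2.5′, letters a–x): lon ⌊0.75472/0.0833333⌋ = 9 → j; lat ⌊0.42570/0.0416667⌋ = 10 → k.
Extended square (30″×15″, digits 0–9): lon ⌊0.00472/0.00833333⌋ = 0; lat ⌊0.00903/0.00416667⌋ = 2.

FC57jk02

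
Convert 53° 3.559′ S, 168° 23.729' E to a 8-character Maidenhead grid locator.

RD46ew75

Shift to the Maidenhead origin (180°W, 90°S): lon 348.39548, lat 36.94068.
Field: lon ⌊348.39548/20⌋ = 17 → R; lat ⌊36.94068/10⌋ = 3 → D.
Square: lon ⌊8.39548/2⌋ = 4; lat ⌊6.94068/1⌋ = 6.
Subsquare: lon ⌊0.39548/0.0833333⌋ = 4 → e; lat ⌊0.94068/0.0416667⌋ = 22 → w.
Extended square: lon ⌊0.06215/0.00833333⌋ = 7; lat ⌊0.02402/0.00416667⌋ = 5.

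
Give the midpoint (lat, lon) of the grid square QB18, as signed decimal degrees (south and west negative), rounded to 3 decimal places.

-71.500, 143.000

Field Q=16, B=1: +16·20° lon, +1·10° lat → SW at lon 140°, lat -80°.
Square 1, 8: +1·2° lon, +8·1° lat → SW at lon 142°, lat -72°.
Cell spans 2° lon × 1° lat. Centre is SW corner plus half of each.
latitude -71.500, longitude 143.000.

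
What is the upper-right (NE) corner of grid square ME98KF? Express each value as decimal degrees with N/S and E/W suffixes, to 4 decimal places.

Field M=12, E=4: +12·20° lon, +4·10° lat → SW at lon 60°, lat -50°.
Square 9, 8: +9·2° lon, +8·1° lat → SW at lon 78°, lat -42°.
Subsquare k=10, f=5: +10·0.0833333° lon, +5·0.0416667° lat → SW at lon 78.8333°, lat -41.7917°.
Cell spans 0.0833333° lon × 0.0416667° lat. NE corner is SW corner plus one full cell.
latitude 41.7500° S, longitude 78.9167° E.

41.7500° S, 78.9167° E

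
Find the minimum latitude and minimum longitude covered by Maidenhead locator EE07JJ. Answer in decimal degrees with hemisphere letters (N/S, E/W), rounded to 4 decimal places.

Field E=4, E=4: +4·20° lon, +4·10° lat → SW at lon -100°, lat -50°.
Square 0, 7: +0·2° lon, +7·1° lat → SW at lon -100°, lat -43°.
Subsquare j=9, j=9: +9·0.0833333° lon, +9·0.0416667° lat → SW at lon -99.25°, lat -42.625°.
latitude 42.6250° S, longitude 99.2500° W.

42.6250° S, 99.2500° W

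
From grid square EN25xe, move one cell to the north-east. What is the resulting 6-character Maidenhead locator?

Longitude subsquare x = 23; +1 → 24, wraps to 0 = a, carry into square.
Longitude square 2; +1 → 3.
Latitude subsquare e = 4; +1 → 5 = f.

EN35af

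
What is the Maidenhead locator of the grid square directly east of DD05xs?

DD15as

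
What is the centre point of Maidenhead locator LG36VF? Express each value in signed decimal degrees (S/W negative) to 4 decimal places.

-23.7708, 47.7917

Field L=11, G=6: +11·20° lon, +6·10° lat → SW at lon 40°, lat -30°.
Square 3, 6: +3·2° lon, +6·1° lat → SW at lon 46°, lat -24°.
Subsquare v=21, f=5: +21·0.0833333° lon, +5·0.0416667° lat → SW at lon 47.75°, lat -23.7917°.
Cell spans 0.0833333° lon × 0.0416667° lat. Centre is SW corner plus half of each.
latitude -23.7708, longitude 47.7917.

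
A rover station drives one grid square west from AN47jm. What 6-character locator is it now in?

AN47im

Longitude subsquare j = 9; −1 → 8 = i.
The latitude characters are unchanged.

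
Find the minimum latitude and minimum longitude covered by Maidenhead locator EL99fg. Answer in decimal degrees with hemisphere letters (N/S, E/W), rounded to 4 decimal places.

29.2500° N, 81.5833° W

Field E=4, L=11: +4·20° lon, +11·10° lat → SW at lon -100°, lat 20°.
Square 9, 9: +9·2° lon, +9·1° lat → SW at lon -82°, lat 29°.
Subsquare f=5, g=6: +5·0.0833333° lon, +6·0.0416667° lat → SW at lon -81.5833°, lat 29.25°.
latitude 29.2500° N, longitude 81.5833° W.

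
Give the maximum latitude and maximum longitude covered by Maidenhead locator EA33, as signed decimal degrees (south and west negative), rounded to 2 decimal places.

-86.00, -92.00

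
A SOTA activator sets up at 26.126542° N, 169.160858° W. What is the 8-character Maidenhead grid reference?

Shift to the Maidenhead origin (180°W, 90°S): lon 10.83914, lat 116.12654.
Field (20°×10°, letters A–R): lon ⌊10.83914/20⌋ = 0 → A; lat ⌊116.12654/10⌋ = 11 → L.
Square (2°×1°, digits 0–9): lon ⌊10.83914/2⌋ = 5; lat ⌊6.12654/1⌋ = 6.
Subsquare (5′×2.5′, letters a–x): lon ⌊0.83914/0.0833333⌋ = 10 → k; lat ⌊0.12654/0.0416667⌋ = 3 → d.
Extended square (30″×15″, digits 0–9): lon ⌊0.00581/0.00833333⌋ = 0; lat ⌊0.00154/0.00416667⌋ = 0.

AL56kd00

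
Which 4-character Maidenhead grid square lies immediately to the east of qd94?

RD04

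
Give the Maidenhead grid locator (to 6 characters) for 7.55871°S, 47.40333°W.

GI62hk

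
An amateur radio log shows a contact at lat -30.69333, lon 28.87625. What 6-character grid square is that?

KF49kh

Offset from 180°W / 90°S: lon 208.8762°, lat 59.3067°.
Field (20°×10°, letters A–R): 208.8762/20 → 10 → K, 59.3067/10 → 5 → F; chars KF.
Square (2°×1°, digits 0–9): 8.8762/2 → 4, 9.3067/1 → 9; chars 49.
Subsquare (5′×2.5′, letters a–x): 0.8762/0.0833333 → 10 → k, 0.3067/0.0416667 → 7 → h; chars kh.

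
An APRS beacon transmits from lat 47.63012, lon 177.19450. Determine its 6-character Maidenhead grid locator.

RN87op

Add 180° to longitude and 90° to latitude: 357.1945, 137.6301.
Field (20°×10°, letters A–R): lon ⌊357.1945/20⌋ = 17 → R; lat ⌊137.6301/10⌋ = 13 → N.
Square (2°×1°, digits 0–9): lon ⌊17.1945/2⌋ = 8; lat ⌊7.6301/1⌋ = 7.
Subsquare (5′×2.5′, letters a–x): lon ⌊1.1945/0.0833333⌋ = 14 → o; lat ⌊0.6301/0.0416667⌋ = 15 → p.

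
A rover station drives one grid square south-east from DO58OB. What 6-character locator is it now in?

DO58pa

Longitude subsquare o = 14; +1 → 15 = p.
Latitude subsquare b = 1; −1 → 0 = a.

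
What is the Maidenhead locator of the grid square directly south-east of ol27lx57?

OL27lx66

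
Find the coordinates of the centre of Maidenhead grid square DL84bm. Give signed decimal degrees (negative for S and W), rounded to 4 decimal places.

Field D=3, L=11: +3·20° lon, +11·10° lat → SW at lon -120°, lat 20°.
Square 8, 4: +8·2° lon, +4·1° lat → SW at lon -104°, lat 24°.
Subsquare b=1, m=12: +1·0.0833333° lon, +12·0.0416667° lat → SW at lon -103.917°, lat 24.5°.
Cell spans 0.0833333° lon × 0.0416667° lat. Centre is SW corner plus half of each.
latitude 24.5208, longitude -103.8750.

24.5208, -103.8750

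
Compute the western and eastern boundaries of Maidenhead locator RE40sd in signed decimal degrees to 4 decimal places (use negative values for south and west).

Field R=17, E=4: +17·20° lon, +4·10° lat → SW at lon 160°, lat -50°.
Square 4, 0: +4·2° lon, +0·1° lat → SW at lon 168°, lat -50°.
Subsquare s=18, d=3: +18·0.0833333° lon, +3·0.0416667° lat → SW at lon 169.5°, lat -49.875°.
Cell spans 0.0833333° lon × 0.0416667° lat.
west 169.5000, east 169.5833.

169.5000, 169.5833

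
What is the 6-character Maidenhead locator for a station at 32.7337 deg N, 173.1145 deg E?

RM62nr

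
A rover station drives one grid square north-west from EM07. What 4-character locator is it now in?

DM98

Longitude square 0; −1 → -1, wraps to 9, carry into field.
Longitude field E = 4; −1 → 3 = D.
Latitude square 7; +1 → 8.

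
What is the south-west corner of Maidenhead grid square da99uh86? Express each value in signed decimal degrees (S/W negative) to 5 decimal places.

-80.68333, -100.26667

Field D=3, A=0: +3·20° lon, +0·10° lat → SW at lon -120°, lat -90°.
Square 9, 9: +9·2° lon, +9·1° lat → SW at lon -102°, lat -81°.
Subsquare u=20, h=7: +20·0.0833333° lon, +7·0.0416667° lat → SW at lon -100.333°, lat -80.7083°.
Extended square 8, 6: +8·0.00833333° lon, +6·0.00416667° lat → SW at lon -100.267°, lat -80.6833°.
latitude -80.68333, longitude -100.26667.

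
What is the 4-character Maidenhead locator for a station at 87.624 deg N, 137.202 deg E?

PR87

Offset from 180°W / 90°S: lon 317.20°, lat 177.62°.
Field: lon ⌊317.20/20⌋ = 15 → P; lat ⌊177.62/10⌋ = 17 → R.
Square: lon ⌊17.20/2⌋ = 8; lat ⌊7.62/1⌋ = 7.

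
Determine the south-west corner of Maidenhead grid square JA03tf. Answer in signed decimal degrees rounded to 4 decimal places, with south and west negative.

Field J=9, A=0: +9·20° lon, +0·10° lat → SW at lon 0°, lat -90°.
Square 0, 3: +0·2° lon, +3·1° lat → SW at lon 0°, lat -87°.
Subsquare t=19, f=5: +19·0.0833333° lon, +5·0.0416667° lat → SW at lon 1.58333°, lat -86.7917°.
latitude -86.7917, longitude 1.5833.

-86.7917, 1.5833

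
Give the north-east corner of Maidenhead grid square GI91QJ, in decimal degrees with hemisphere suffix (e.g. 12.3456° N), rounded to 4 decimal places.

Field G=6, I=8: +6·20° lon, +8·10° lat → SW at lon -60°, lat -10°.
Square 9, 1: +9·2° lon, +1·1° lat → SW at lon -42°, lat -9°.
Subsquare q=16, j=9: +16·0.0833333° lon, +9·0.0416667° lat → SW at lon -40.6667°, lat -8.625°.
Cell spans 0.0833333° lon × 0.0416667° lat. NE corner is SW corner plus one full cell.
latitude 8.5833° S, longitude 40.5833° W.

8.5833° S, 40.5833° W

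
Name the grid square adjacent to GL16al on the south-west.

Longitude subsquare a = 0; −1 → -1, wraps to 23 = x, carry into square.
Longitude square 1; −1 → 0.
Latitude subsquare l = 11; −1 → 10 = k.

GL06xk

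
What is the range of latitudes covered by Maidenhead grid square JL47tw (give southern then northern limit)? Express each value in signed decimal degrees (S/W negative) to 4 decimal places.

Field J=9, L=11: +9·20° lon, +11·10° lat → SW at lon 0°, lat 20°.
Square 4, 7: +4·2° lon, +7·1° lat → SW at lon 8°, lat 27°.
Subsquare t=19, w=22: +19·0.0833333° lon, +22·0.0416667° lat → SW at lon 9.58333°, lat 27.9167°.
Cell spans 0.0833333° lon × 0.0416667° lat.
south 27.9167, north 27.9583.

27.9167, 27.9583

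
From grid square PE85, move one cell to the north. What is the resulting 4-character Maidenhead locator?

Latitude square 5; +1 → 6.
The longitude characters are unchanged.

PE86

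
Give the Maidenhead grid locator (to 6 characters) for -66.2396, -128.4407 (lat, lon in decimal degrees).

Add 180° to longitude and 90° to latitude: 51.5593, 23.7604.
Field: 51.5593/20 → 2 → C, 23.7604/10 → 2 → C; chars CC.
Square: 11.5593/2 → 5, 3.7604/1 → 3; chars 53.
Subsquare: 1.5593/0.0833333 → 18 → s, 0.7604/0.0416667 → 18 → s; chars ss.

CC53ss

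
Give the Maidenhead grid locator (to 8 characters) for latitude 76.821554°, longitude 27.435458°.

Shift to the Maidenhead origin (180°W, 90°S): lon 207.43546, lat 166.82155.
Field: lon ⌊207.43546/20⌋ = 10 → K; lat ⌊166.82155/10⌋ = 16 → Q.
Square: lon ⌊7.43546/2⌋ = 3; lat ⌊6.82155/1⌋ = 6.
Subsquare: lon ⌊1.43546/0.0833333⌋ = 17 → r; lat ⌊0.82155/0.0416667⌋ = 19 → t.
Extended square: lon ⌊0.01879/0.00833333⌋ = 2; lat ⌊0.02989/0.00416667⌋ = 7.

KQ36rt27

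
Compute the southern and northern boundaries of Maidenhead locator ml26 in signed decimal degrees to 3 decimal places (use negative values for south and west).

26.000, 27.000

Field M=12, L=11: +12·20° lon, +11·10° lat → SW at lon 60°, lat 20°.
Square 2, 6: +2·2° lon, +6·1° lat → SW at lon 64°, lat 26°.
Cell spans 2° lon × 1° lat.
south 26.000, north 27.000.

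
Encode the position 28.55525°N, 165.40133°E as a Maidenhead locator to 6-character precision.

RL28qn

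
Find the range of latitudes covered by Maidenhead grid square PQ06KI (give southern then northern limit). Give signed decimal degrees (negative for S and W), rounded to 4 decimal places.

76.3333, 76.3750

Field P=15, Q=16: +15·20° lon, +16·10° lat → SW at lon 120°, lat 70°.
Square 0, 6: +0·2° lon, +6·1° lat → SW at lon 120°, lat 76°.
Subsquare k=10, i=8: +10·0.0833333° lon, +8·0.0416667° lat → SW at lon 120.833°, lat 76.3333°.
Cell spans 0.0833333° lon × 0.0416667° lat.
south 76.3333, north 76.3750.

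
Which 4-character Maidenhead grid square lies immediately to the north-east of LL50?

LL61

Longitude square 5; +1 → 6.
Latitude square 0; +1 → 1.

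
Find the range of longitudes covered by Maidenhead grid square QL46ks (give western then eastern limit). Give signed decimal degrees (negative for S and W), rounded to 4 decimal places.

Field Q=16, L=11: +16·20° lon, +11·10° lat → SW at lon 140°, lat 20°.
Square 4, 6: +4·2° lon, +6·1° lat → SW at lon 148°, lat 26°.
Subsquare k=10, s=18: +10·0.0833333° lon, +18·0.0416667° lat → SW at lon 148.833°, lat 26.75°.
Cell spans 0.0833333° lon × 0.0416667° lat.
west 148.8333, east 148.9167.

148.8333, 148.9167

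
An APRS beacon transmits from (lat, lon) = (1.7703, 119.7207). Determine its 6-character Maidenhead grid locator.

OJ91us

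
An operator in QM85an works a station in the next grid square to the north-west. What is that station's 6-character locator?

Longitude subsquare a = 0; −1 → -1, wraps to 23 = x, carry into square.
Longitude square 8; −1 → 7.
Latitude subsquare n = 13; +1 → 14 = o.

QM75xo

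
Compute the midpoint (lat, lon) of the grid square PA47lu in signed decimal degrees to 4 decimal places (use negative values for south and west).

-82.1458, 128.9583

Field P=15, A=0: +15·20° lon, +0·10° lat → SW at lon 120°, lat -90°.
Square 4, 7: +4·2° lon, +7·1° lat → SW at lon 128°, lat -83°.
Subsquare l=11, u=20: +11·0.0833333° lon, +20·0.0416667° lat → SW at lon 128.917°, lat -82.1667°.
Cell spans 0.0833333° lon × 0.0416667° lat. Centre is SW corner plus half of each.
latitude -82.1458, longitude 128.9583.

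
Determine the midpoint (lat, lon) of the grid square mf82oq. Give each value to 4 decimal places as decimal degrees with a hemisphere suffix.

37.3125° S, 77.2083° E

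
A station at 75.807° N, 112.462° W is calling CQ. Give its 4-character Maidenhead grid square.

Add 180° to longitude and 90° to latitude: 67.54, 165.81.
Field (20°×10°, letters A–R): lon ⌊67.54/20⌋ = 3 → D; lat ⌊165.81/10⌋ = 16 → Q.
Square (2°×1°, digits 0–9): lon ⌊7.54/2⌋ = 3; lat ⌊5.81/1⌋ = 5.

DQ35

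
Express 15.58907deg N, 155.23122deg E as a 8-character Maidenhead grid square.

Add 180° to longitude and 90° to latitude: 335.23122, 105.58907.
Field: 335.23122/20 → 16 → Q, 105.58907/10 → 10 → K; chars QK.
Square: 15.23122/2 → 7, 5.58907/1 → 5; chars 75.
Subsquare: 1.23122/0.0833333 → 14 → o, 0.58907/0.0416667 → 14 → o; chars oo.
Extended square: 0.06455/0.00833333 → 7, 0.00574/0.00416667 → 1; chars 71.

QK75oo71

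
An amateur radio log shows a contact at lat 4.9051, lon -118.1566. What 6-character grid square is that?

DJ04wv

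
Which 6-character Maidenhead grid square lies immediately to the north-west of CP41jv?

Longitude subsquare j = 9; −1 → 8 = i.
Latitude subsquare v = 21; +1 → 22 = w.

CP41iw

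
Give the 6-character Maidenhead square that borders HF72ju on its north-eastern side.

Longitude subsquare j = 9; +1 → 10 = k.
Latitude subsquare u = 20; +1 → 21 = v.

HF72kv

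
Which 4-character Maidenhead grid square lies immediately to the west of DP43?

Longitude square 4; −1 → 3.
The latitude characters are unchanged.

DP33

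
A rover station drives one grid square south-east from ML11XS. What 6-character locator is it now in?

ML21ar

Longitude subsquare x = 23; +1 → 24, wraps to 0 = a, carry into square.
Longitude square 1; +1 → 2.
Latitude subsquare s = 18; −1 → 17 = r.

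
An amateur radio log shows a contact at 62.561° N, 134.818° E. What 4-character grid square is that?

PP72

Shift to the Maidenhead origin (180°W, 90°S): lon 314.82, lat 152.56.
Field: lon ⌊314.82/20⌋ = 15 → P; lat ⌊152.56/10⌋ = 15 → P.
Square: lon ⌊14.82/2⌋ = 7; lat ⌊2.56/1⌋ = 2.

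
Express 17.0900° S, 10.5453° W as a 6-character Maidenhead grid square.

Offset from 180°W / 90°S: lon 169.4547°, lat 72.9100°.
Field: lon ⌊169.4547/20⌋ = 8 → I; lat ⌊72.9100/10⌋ = 7 → H.
Square: lon ⌊9.4547/2⌋ = 4; lat ⌊2.9100/1⌋ = 2.
Subsquare: lon ⌊1.4547/0.0833333⌋ = 17 → r; lat ⌊0.9100/0.0416667⌋ = 21 → v.

IH42rv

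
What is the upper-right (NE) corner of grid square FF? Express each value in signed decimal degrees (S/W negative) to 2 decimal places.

-30.00, -60.00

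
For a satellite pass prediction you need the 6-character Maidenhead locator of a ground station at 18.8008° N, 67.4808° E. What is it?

MK38rt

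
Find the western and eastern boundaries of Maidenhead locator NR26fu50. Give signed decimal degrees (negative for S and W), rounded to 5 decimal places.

84.45833, 84.46667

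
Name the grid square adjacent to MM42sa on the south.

MM41sx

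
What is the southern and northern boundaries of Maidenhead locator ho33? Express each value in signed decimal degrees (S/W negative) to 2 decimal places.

Field H=7, O=14: +7·20° lon, +14·10° lat → SW at lon -40°, lat 50°.
Square 3, 3: +3·2° lon, +3·1° lat → SW at lon -34°, lat 53°.
Cell spans 2° lon × 1° lat.
south 53.00, north 54.00.

53.00, 54.00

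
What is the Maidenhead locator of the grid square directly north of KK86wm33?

Latitude extended square 3; +1 → 4.
The longitude characters are unchanged.

KK86wm34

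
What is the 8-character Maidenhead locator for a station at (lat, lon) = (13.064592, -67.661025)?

FK63eb05

Offset from 180°W / 90°S: lon 112.33898°, lat 103.06459°.
Field (20°×10°, letters A–R): lon ⌊112.33898/20⌋ = 5 → F; lat ⌊103.06459/10⌋ = 10 → K.
Square (2°×1°, digits 0–9): lon ⌊12.33898/2⌋ = 6; lat ⌊3.06459/1⌋ = 3.
Subsquare (5′×2.5′, letters a–x): lon ⌊0.33898/0.0833333⌋ = 4 → e; lat ⌊0.06459/0.0416667⌋ = 1 → b.
Extended square (30″×15″, digits 0–9): lon ⌊0.00564/0.00833333⌋ = 0; lat ⌊0.02293/0.00416667⌋ = 5.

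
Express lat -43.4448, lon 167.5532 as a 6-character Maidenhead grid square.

Shift to the Maidenhead origin (180°W, 90°S): lon 347.5532, lat 46.5552.
Field: lon ⌊347.5532/20⌋ = 17 → R; lat ⌊46.5552/10⌋ = 4 → E.
Square: lon ⌊7.5532/2⌋ = 3; lat ⌊6.5552/1⌋ = 6.
Subsquare: lon ⌊1.5532/0.0833333⌋ = 18 → s; lat ⌊0.5552/0.0416667⌋ = 13 → n.

RE36sn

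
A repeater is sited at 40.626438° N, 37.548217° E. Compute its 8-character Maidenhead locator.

KN80sp50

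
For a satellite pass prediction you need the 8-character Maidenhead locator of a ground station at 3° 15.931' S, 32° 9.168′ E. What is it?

Offset from 180°W / 90°S: lon 212.15280°, lat 86.73448°.
Field: lon ⌊212.15280/20⌋ = 10 → K; lat ⌊86.73448/10⌋ = 8 → I.
Square: lon ⌊12.15280/2⌋ = 6; lat ⌊6.73448/1⌋ = 6.
Subsquare: lon ⌊0.15280/0.0833333⌋ = 1 → b; lat ⌊0.73448/0.0416667⌋ = 17 → r.
Extended square: lon ⌊0.06947/0.00833333⌋ = 8; lat ⌊0.02615/0.00416667⌋ = 6.

KI66br86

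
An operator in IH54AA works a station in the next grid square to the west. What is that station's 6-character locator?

IH44xa

Longitude subsquare a = 0; −1 → -1, wraps to 23 = x, carry into square.
Longitude square 5; −1 → 4.
The latitude characters are unchanged.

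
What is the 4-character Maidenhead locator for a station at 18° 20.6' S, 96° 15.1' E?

NH81

Offset from 180°W / 90°S: lon 276.25°, lat 71.66°.
Field (20°×10°, letters A–R): 276.25/20 → 13 → N, 71.66/10 → 7 → H; chars NH.
Square (2°×1°, digits 0–9): 16.25/2 → 8, 1.66/1 → 1; chars 81.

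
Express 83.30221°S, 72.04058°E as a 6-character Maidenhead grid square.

Offset from 180°W / 90°S: lon 252.0406°, lat 6.6978°.
Field: 252.0406/20 → 12 → M, 6.6978/10 → 0 → A; chars MA.
Square: 12.0406/2 → 6, 6.6978/1 → 6; chars 66.
Subsquare: 0.0406/0.0833333 → 0 → a, 0.6978/0.0416667 → 16 → q; chars aq.

MA66aq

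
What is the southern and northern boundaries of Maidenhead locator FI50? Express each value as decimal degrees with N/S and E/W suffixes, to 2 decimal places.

Field F=5, I=8: +5·20° lon, +8·10° lat → SW at lon -80°, lat -10°.
Square 5, 0: +5·2° lon, +0·1° lat → SW at lon -70°, lat -10°.
Cell spans 2° lon × 1° lat.
south 10.00° S, north 9.00° S.

10.00° S, 9.00° S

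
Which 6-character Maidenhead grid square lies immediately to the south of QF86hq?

QF86hp

Latitude subsquare q = 16; −1 → 15 = p.
The longitude characters are unchanged.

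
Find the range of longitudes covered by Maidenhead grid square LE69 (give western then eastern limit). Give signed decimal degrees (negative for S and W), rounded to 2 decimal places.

Field L=11, E=4: +11·20° lon, +4·10° lat → SW at lon 40°, lat -50°.
Square 6, 9: +6·2° lon, +9·1° lat → SW at lon 52°, lat -41°.
Cell spans 2° lon × 1° lat.
west 52.00, east 54.00.

52.00, 54.00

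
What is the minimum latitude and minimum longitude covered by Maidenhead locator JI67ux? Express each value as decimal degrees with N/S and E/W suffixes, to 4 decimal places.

2.0417° S, 13.6667° E

Field J=9, I=8: +9·20° lon, +8·10° lat → SW at lon 0°, lat -10°.
Square 6, 7: +6·2° lon, +7·1° lat → SW at lon 12°, lat -3°.
Subsquare u=20, x=23: +20·0.0833333° lon, +23·0.0416667° lat → SW at lon 13.6667°, lat -2.04167°.
latitude 2.0417° S, longitude 13.6667° E.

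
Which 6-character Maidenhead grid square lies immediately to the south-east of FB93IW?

Longitude subsquare i = 8; +1 → 9 = j.
Latitude subsquare w = 22; −1 → 21 = v.

FB93jv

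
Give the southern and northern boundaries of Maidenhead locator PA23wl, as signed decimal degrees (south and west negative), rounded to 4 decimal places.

-86.5417, -86.5000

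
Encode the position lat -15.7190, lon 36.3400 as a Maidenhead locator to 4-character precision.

KH84

Offset from 180°W / 90°S: lon 216.34°, lat 74.28°.
Field: 216.34/20 → 10 → K, 74.28/10 → 7 → H; chars KH.
Square: 16.34/2 → 8, 4.28/1 → 4; chars 84.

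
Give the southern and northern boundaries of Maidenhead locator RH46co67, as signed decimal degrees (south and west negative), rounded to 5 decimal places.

Field R=17, H=7: +17·20° lon, +7·10° lat → SW at lon 160°, lat -20°.
Square 4, 6: +4·2° lon, +6·1° lat → SW at lon 168°, lat -14°.
Subsquare c=2, o=14: +2·0.0833333° lon, +14·0.0416667° lat → SW at lon 168.167°, lat -13.4167°.
Extended square 6, 7: +6·0.00833333° lon, +7·0.00416667° lat → SW at lon 168.217°, lat -13.3875°.
Cell spans 0.00833333° lon × 0.00416667° lat.
south -13.38750, north -13.38333.

-13.38750, -13.38333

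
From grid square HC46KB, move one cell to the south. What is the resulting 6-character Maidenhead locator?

Latitude subsquare b = 1; −1 → 0 = a.
The longitude characters are unchanged.

HC46ka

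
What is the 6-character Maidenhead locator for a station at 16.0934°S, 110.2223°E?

OH53cv

Offset from 180°W / 90°S: lon 290.2223°, lat 73.9066°.
Field: 290.2223/20 → 14 → O, 73.9066/10 → 7 → H; chars OH.
Square: 10.2223/2 → 5, 3.9066/1 → 3; chars 53.
Subsquare: 0.2223/0.0833333 → 2 → c, 0.9066/0.0416667 → 21 → v; chars cv.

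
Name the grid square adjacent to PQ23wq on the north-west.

Longitude subsquare w = 22; −1 → 21 = v.
Latitude subsquare q = 16; +1 → 17 = r.

PQ23vr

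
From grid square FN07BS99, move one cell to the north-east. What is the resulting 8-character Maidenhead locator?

FN07ct00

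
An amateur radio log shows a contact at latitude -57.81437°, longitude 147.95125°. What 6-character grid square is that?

Shift to the Maidenhead origin (180°W, 90°S): lon 327.9512, lat 32.1856.
Field: 327.9512/20 → 16 → Q, 32.1856/10 → 3 → D; chars QD.
Square: 7.9512/2 → 3, 2.1856/1 → 2; chars 32.
Subsquare: 1.9512/0.0833333 → 23 → x, 0.1856/0.0416667 → 4 → e; chars xe.

QD32xe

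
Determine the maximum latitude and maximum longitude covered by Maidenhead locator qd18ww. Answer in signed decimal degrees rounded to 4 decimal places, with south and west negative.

-51.0417, 143.9167

Field Q=16, D=3: +16·20° lon, +3·10° lat → SW at lon 140°, lat -60°.
Square 1, 8: +1·2° lon, +8·1° lat → SW at lon 142°, lat -52°.
Subsquare w=22, w=22: +22·0.0833333° lon, +22·0.0416667° lat → SW at lon 143.833°, lat -51.0833°.
Cell spans 0.0833333° lon × 0.0416667° lat. NE corner is SW corner plus one full cell.
latitude -51.0417, longitude 143.9167.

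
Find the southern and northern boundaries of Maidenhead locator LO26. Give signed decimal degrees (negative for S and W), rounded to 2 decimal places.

56.00, 57.00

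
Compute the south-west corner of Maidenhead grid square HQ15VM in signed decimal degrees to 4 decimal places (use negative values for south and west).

75.5000, -36.2500

Field H=7, Q=16: +7·20° lon, +16·10° lat → SW at lon -40°, lat 70°.
Square 1, 5: +1·2° lon, +5·1° lat → SW at lon -38°, lat 75°.
Subsquare v=21, m=12: +21·0.0833333° lon, +12·0.0416667° lat → SW at lon -36.25°, lat 75.5°.
latitude 75.5000, longitude -36.2500.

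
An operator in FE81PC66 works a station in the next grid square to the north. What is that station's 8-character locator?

Latitude extended square 6; +1 → 7.
The longitude characters are unchanged.

FE81pc67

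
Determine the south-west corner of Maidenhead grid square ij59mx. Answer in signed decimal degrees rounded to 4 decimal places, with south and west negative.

9.9583, -9.0000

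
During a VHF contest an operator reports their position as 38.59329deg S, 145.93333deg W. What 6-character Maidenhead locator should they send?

Offset from 180°W / 90°S: lon 34.0667°, lat 51.4067°.
Field: lon ⌊34.0667/20⌋ = 1 → B; lat ⌊51.4067/10⌋ = 5 → F.
Square: lon ⌊14.0667/2⌋ = 7; lat ⌊1.4067/1⌋ = 1.
Subsquare: lon ⌊0.0667/0.0833333⌋ = 0 → a; lat ⌊0.4067/0.0416667⌋ = 9 → j.

BF71aj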